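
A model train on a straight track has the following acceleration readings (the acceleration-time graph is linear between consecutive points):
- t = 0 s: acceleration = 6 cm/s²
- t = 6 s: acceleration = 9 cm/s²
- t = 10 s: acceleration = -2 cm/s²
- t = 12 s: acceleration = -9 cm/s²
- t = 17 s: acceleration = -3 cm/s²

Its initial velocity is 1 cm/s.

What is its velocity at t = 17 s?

19 cm/s

Δv equals the area under the a-t graph; then v = v₀ + Δv.
0–6 s: ½(6 + 9)(6) = 45 cm/s
6–10 s: ½(9 + -2)(4) = 14 cm/s
10–12 s: ½(-2 + -9)(2) = -11 cm/s
12–17 s: ½(-9 + -3)(5) = -30 cm/s
Δv = 18 cm/s, so v(17) = 1 + (18) = 19 cm/s.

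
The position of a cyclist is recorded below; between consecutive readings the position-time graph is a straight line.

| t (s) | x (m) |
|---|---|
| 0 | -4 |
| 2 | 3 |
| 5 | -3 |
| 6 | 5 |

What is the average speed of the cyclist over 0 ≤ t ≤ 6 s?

Average speed = (total path length)/(elapsed time); on a piecewise-linear x-t graph the path length is Σ|Δx|.
0–2 s: |Δx| = |3 − -4| = 7 m
2–5 s: |Δx| = |-3 − 3| = 6 m
5–6 s: |Δx| = |5 − -3| = 8 m
Total path = 21 m; average speed = 21/6 = 3.5 m/s.

3.5 m/s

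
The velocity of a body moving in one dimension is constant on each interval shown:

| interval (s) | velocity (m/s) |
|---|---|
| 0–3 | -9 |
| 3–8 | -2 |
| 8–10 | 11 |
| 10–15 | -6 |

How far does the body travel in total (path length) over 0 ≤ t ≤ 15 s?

89 m

Distance (not displacement) is the total path length: add the absolute areas under v-t.
0–3 s: |-9| × 3 = 27 m
3–8 s: |-2| × 5 = 10 m
8–10 s: |11| × 2 = 22 m
10–15 s: |-6| × 5 = 30 m
Total distance = 89 m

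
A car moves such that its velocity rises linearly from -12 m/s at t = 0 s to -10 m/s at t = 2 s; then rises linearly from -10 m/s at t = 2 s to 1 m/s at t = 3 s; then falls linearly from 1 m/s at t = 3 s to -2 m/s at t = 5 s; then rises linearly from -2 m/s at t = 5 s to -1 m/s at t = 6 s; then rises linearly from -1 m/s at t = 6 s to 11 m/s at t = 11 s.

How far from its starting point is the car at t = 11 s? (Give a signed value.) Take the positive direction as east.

Net displacement equals the area under the velocity-time graph (areas below the axis count negative).
0–2 s: ½(-12 + -10)(2) = -22 m
2–3 s: ½(-10 + 1)(1) = -4.5 m
3–5 s: ½(1 + -2)(2) = -1 m
5–6 s: ½(-2 + -1)(1) = -1.5 m
6–11 s: ½(-1 + 11)(5) = 25 m
Net displacement = -4 m

-4 m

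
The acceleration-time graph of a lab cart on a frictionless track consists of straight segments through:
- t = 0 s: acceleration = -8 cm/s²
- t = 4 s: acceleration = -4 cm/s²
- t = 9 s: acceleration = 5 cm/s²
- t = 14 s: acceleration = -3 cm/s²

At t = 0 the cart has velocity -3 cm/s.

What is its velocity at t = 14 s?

Δv equals the area under the a-t graph; then v = v₀ + Δv.
0–4 s: ½(-8 + -4)(4) = -24 cm/s
4–9 s: ½(-4 + 5)(5) = 2.5 cm/s
9–14 s: ½(5 + -3)(5) = 5 cm/s
Δv = -16.5 cm/s, so v(14) = -3 + (-16.5) = -19.5 cm/s.

-19.5 cm/s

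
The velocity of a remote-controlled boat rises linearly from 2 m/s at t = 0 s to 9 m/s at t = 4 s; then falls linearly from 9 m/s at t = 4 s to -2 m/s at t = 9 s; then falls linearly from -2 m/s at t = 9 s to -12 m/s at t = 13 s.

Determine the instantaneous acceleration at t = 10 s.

-2.5 m/s²

Acceleration is the slope of the v-t graph on 9–13 s: (-12 − -2)/(13 − 9) = -2.5 m/s².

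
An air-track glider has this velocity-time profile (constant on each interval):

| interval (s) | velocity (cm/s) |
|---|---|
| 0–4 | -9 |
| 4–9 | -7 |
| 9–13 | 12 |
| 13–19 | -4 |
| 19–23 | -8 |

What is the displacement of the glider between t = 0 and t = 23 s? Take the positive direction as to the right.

-79 cm

Net displacement equals the area under the velocity-time graph (areas below the axis count negative).
0–4 s: -9 × 4 = -36 cm
4–9 s: -7 × 5 = -35 cm
9–13 s: 12 × 4 = 48 cm
13–19 s: -4 × 6 = -24 cm
19–23 s: -8 × 4 = -32 cm
Net displacement = -79 cm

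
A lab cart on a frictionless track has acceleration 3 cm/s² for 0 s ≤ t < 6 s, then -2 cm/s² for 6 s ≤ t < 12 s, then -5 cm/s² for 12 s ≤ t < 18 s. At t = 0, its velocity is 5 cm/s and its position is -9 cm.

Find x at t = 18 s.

On each constant-a segment, Δv = aΔt and Δx = v₀Δt + ½aΔt²; chain segment to segment.
0–6 s: v starts 5 cm/s; Δx = 5·6 + ½·3·6² = 84 cm; v ends 23 cm/s.
6–12 s: v starts 23 cm/s; Δx = 23·6 + ½·-2·6² = 102 cm; v ends 11 cm/s.
12–18 s: v starts 11 cm/s; Δx = 11·6 + ½·-5·6² = -24 cm; v ends -19 cm/s.
x(18) = -9 + Σ Δx = 153 cm.

153 cm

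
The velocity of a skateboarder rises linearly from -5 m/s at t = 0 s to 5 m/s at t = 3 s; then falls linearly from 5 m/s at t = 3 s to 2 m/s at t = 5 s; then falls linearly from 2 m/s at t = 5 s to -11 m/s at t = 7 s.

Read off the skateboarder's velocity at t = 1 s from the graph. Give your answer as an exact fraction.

-5/3 m/s

On 0–3 s the graph is linear from -5 to 5 m/s: v(1) = -5 + (5 − -5)·(1 − 0)/(3 − 0) = -5/3 m/s.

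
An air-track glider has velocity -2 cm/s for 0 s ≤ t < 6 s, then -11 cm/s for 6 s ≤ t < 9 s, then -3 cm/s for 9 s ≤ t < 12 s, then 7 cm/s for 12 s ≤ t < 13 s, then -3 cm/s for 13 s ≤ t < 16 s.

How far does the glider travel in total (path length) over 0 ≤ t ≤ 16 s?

70 cm

Distance (not displacement) is the total path length: add the absolute areas under v-t.
0–6 s: |-2| × 6 = 12 cm
6–9 s: |-11| × 3 = 33 cm
9–12 s: |-3| × 3 = 9 cm
12–13 s: |7| × 1 = 7 cm
13–16 s: |-3| × 3 = 9 cm
Total distance = 70 cm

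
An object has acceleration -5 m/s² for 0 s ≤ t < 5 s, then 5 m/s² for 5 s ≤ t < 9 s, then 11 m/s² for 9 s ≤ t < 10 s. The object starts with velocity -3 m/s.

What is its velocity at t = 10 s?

3 m/s

Δv equals the area under the a-t graph; then v = v₀ + Δv.
0–5 s: -5 × 5 = -25 m/s
5–9 s: 5 × 4 = 20 m/s
9–10 s: 11 × 1 = 11 m/s
Δv = 6 m/s, so v(10) = -3 + (6) = 3 m/s.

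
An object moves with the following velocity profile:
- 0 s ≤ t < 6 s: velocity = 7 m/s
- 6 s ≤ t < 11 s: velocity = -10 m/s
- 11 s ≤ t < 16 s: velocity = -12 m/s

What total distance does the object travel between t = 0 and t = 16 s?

Distance (not displacement) is the total path length: add the absolute areas under v-t.
0–6 s: |7| × 6 = 42 m
6–11 s: |-10| × 5 = 50 m
11–16 s: |-12| × 5 = 60 m
Total distance = 152 m

152 m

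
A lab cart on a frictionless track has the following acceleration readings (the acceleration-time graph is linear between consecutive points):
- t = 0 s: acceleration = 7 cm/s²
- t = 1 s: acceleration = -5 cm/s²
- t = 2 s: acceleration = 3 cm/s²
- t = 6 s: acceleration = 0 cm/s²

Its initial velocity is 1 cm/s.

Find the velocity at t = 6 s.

Δv equals the area under the a-t graph; then v = v₀ + Δv.
0–1 s: ½(7 + -5)(1) = 1 cm/s
1–2 s: ½(-5 + 3)(1) = -1 cm/s
2–6 s: ½(3 + 0)(4) = 6 cm/s
Δv = 6 cm/s, so v(6) = 1 + (6) = 7 cm/s.

7 cm/s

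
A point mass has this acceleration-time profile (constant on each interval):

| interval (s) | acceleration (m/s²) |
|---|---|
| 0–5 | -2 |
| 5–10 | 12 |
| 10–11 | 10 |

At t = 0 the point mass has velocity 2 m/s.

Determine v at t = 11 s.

Δv equals the area under the a-t graph; then v = v₀ + Δv.
0–5 s: -2 × 5 = -10 m/s
5–10 s: 12 × 5 = 60 m/s
10–11 s: 10 × 1 = 10 m/s
Δv = 60 m/s, so v(11) = 2 + (60) = 62 m/s.

62 m/s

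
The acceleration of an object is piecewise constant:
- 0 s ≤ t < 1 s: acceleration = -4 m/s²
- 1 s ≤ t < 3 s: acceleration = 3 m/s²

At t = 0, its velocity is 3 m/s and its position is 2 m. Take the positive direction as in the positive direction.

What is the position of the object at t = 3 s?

7 m

On each constant-a segment, Δv = aΔt and Δx = v₀Δt + ½aΔt²; chain segment to segment.
0–1 s: v starts 3 m/s; Δx = 3·1 + ½·-4·1² = 1 m; v ends -1 m/s.
1–3 s: v starts -1 m/s; Δx = -1·2 + ½·3·2² = 4 m; v ends 5 m/s.
x(3) = 2 + Σ Δx = 7 m.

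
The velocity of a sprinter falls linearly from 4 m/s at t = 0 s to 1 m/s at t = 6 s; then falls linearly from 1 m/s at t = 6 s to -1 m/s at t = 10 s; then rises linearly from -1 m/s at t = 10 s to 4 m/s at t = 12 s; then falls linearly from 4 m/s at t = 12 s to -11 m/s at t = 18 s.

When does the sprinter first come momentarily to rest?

t = 8 s

v changes sign on 6–10 s (from 1 to -1); the graph is linear there, so v = 0 at t = 6 + (-1)·(10 − 6)/(-1 − 1) = 8 s.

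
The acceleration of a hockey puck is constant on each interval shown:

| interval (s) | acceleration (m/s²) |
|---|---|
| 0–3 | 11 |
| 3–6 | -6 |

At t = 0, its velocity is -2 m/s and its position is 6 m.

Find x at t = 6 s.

On each constant-a segment, Δv = aΔt and Δx = v₀Δt + ½aΔt²; chain segment to segment.
0–3 s: v starts -2 m/s; Δx = -2·3 + ½·11·3² = 43.5 m; v ends 31 m/s.
3–6 s: v starts 31 m/s; Δx = 31·3 + ½·-6·3² = 66 m; v ends 13 m/s.
x(6) = 6 + Σ Δx = 115.5 m.

115.5 m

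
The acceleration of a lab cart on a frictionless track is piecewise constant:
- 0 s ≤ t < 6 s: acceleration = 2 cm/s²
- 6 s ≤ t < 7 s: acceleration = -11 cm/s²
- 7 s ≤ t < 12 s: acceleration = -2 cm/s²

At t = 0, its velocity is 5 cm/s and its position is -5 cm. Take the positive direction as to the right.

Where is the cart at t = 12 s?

On each constant-a segment, Δv = aΔt and Δx = v₀Δt + ½aΔt²; chain segment to segment.
0–6 s: v starts 5 cm/s; Δx = 5·6 + ½·2·6² = 66 cm; v ends 17 cm/s.
6–7 s: v starts 17 cm/s; Δx = 17·1 + ½·-11·1² = 11.5 cm; v ends 6 cm/s.
7–12 s: v starts 6 cm/s; Δx = 6·5 + ½·-2·5² = 5 cm; v ends -4 cm/s.
x(12) = -5 + Σ Δx = 77.5 cm.

77.5 cm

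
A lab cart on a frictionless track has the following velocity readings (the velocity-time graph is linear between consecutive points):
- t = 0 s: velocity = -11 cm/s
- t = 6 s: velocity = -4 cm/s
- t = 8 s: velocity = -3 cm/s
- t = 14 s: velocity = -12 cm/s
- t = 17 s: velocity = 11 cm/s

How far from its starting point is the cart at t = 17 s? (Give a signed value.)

-98.5 cm

Net displacement equals the area under the velocity-time graph (areas below the axis count negative).
0–6 s: ½(-11 + -4)(6) = -45 cm
6–8 s: ½(-4 + -3)(2) = -7 cm
8–14 s: ½(-3 + -12)(6) = -45 cm
14–17 s: ½(-12 + 11)(3) = -1.5 cm
Net displacement = -98.5 cm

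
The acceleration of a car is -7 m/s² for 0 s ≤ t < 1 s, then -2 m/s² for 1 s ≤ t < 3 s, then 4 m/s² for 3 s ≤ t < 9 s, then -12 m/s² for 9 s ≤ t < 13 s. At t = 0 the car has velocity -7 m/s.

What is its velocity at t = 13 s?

Δv equals the area under the a-t graph; then v = v₀ + Δv.
0–1 s: -7 × 1 = -7 m/s
1–3 s: -2 × 2 = -4 m/s
3–9 s: 4 × 6 = 24 m/s
9–13 s: -12 × 4 = -48 m/s
Δv = -35 m/s, so v(13) = -7 + (-35) = -42 m/s.

-42 m/s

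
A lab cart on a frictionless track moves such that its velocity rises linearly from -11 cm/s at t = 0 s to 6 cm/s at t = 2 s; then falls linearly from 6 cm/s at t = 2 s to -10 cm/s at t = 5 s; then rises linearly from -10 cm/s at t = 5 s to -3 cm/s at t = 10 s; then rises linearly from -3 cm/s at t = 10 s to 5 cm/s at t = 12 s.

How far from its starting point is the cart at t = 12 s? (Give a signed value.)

Net displacement equals the area under the velocity-time graph (areas below the axis count negative).
0–2 s: ½(-11 + 6)(2) = -5 cm
2–5 s: ½(6 + -10)(3) = -6 cm
5–10 s: ½(-10 + -3)(5) = -32.5 cm
10–12 s: ½(-3 + 5)(2) = 2 cm
Net displacement = -41.5 cm

-41.5 cm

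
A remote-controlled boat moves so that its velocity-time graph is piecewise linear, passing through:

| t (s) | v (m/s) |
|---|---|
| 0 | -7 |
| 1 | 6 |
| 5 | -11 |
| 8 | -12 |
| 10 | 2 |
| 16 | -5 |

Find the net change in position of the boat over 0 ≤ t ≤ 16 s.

Displacement is the signed area under the v-t curve.
0–1 s: ½(-7 + 6)(1) = -0.5 m
1–5 s: ½(6 + -11)(4) = -10 m
5–8 s: ½(-11 + -12)(3) = -34.5 m
8–10 s: ½(-12 + 2)(2) = -10 m
10–16 s: ½(2 + -5)(6) = -9 m
Net displacement = -64 m

-64 m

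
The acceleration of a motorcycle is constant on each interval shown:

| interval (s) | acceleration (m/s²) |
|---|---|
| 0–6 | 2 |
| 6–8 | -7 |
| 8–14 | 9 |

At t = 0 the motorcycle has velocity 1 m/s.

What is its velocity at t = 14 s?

53 m/s

Δv equals the area under the a-t graph; then v = v₀ + Δv.
0–6 s: 2 × 6 = 12 m/s
6–8 s: -7 × 2 = -14 m/s
8–14 s: 9 × 6 = 54 m/s
Δv = 52 m/s, so v(14) = 1 + (52) = 53 m/s.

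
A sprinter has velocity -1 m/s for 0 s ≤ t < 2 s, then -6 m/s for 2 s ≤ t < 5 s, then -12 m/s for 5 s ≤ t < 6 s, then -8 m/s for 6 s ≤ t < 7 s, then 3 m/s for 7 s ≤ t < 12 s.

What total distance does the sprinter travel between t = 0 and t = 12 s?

Distance (not displacement) is the total path length: add the absolute areas under v-t.
0–2 s: |-1| × 2 = 2 m
2–5 s: |-6| × 3 = 18 m
5–6 s: |-12| × 1 = 12 m
6–7 s: |-8| × 1 = 8 m
7–12 s: |3| × 5 = 15 m
Total distance = 55 m

55 m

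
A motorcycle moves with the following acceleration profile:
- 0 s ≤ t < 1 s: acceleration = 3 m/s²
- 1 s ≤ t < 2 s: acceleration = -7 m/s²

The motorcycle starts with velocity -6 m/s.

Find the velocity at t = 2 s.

Δv equals the area under the a-t graph; then v = v₀ + Δv.
0–1 s: 3 × 1 = 3 m/s
1–2 s: -7 × 1 = -7 m/s
Δv = -4 m/s, so v(2) = -6 + (-4) = -10 m/s.

-10 m/s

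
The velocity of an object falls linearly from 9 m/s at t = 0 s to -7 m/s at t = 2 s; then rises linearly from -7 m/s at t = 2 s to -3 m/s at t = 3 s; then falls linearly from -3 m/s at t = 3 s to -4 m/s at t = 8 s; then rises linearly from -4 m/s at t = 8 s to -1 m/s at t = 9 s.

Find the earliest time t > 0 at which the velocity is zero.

v changes sign on 0–2 s (from 9 to -7); the graph is linear there, so v = 0 at t = 0 + (-9)·(2 − 0)/(-7 − 9) = 1.125 s.

t = 1.125 s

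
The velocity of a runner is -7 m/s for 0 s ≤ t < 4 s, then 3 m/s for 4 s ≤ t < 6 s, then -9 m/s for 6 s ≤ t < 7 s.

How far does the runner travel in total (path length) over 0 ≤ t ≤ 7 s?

Total distance travelled is ∫|v| dt — sum the magnitudes of each area piece.
0–4 s: |-7| × 4 = 28 m
4–6 s: |3| × 2 = 6 m
6–7 s: |-9| × 1 = 9 m
Total distance = 43 m

43 m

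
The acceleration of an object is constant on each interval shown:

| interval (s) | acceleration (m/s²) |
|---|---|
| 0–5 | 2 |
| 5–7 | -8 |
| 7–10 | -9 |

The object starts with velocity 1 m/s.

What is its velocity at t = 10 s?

-32 m/s

Δv equals the area under the a-t graph; then v = v₀ + Δv.
0–5 s: 2 × 5 = 10 m/s
5–7 s: -8 × 2 = -16 m/s
7–10 s: -9 × 3 = -27 m/s
Δv = -33 m/s, so v(10) = 1 + (-33) = -32 m/s.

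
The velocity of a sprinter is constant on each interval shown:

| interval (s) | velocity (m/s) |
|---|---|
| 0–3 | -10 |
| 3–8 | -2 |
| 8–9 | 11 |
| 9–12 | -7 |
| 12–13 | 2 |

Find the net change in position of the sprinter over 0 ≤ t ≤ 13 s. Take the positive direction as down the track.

Net displacement equals the area under the velocity-time graph (areas below the axis count negative).
0–3 s: -10 × 3 = -30 m
3–8 s: -2 × 5 = -10 m
8–9 s: 11 × 1 = 11 m
9–12 s: -7 × 3 = -21 m
12–13 s: 2 × 1 = 2 m
Net displacement = -48 m

-48 m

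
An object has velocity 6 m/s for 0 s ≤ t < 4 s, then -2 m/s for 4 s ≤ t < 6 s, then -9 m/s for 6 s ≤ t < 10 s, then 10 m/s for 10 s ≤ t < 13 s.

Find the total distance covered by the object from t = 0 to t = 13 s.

94 m

Distance (not displacement) is the total path length: add the absolute areas under v-t.
0–4 s: |6| × 4 = 24 m
4–6 s: |-2| × 2 = 4 m
6–10 s: |-9| × 4 = 36 m
10–13 s: |10| × 3 = 30 m
Total distance = 94 m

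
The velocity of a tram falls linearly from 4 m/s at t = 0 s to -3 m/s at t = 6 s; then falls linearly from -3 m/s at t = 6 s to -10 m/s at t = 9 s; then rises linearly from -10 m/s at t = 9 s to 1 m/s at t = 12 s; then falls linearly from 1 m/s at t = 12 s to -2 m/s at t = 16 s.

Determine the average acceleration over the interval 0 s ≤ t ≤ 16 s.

Average acceleration = Δv/Δt = (-2 − 4)/(16 − 0) = -0.375 m/s².

-0.375 m/s²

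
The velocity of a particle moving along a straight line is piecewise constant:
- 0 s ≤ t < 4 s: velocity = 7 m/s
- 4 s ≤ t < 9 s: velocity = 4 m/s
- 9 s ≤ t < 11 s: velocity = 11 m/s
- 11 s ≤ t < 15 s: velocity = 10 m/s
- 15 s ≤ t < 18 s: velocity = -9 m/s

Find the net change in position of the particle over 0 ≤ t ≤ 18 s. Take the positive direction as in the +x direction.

83 m

Net displacement equals the area under the velocity-time graph (areas below the axis count negative).
0–4 s: 7 × 4 = 28 m
4–9 s: 4 × 5 = 20 m
9–11 s: 11 × 2 = 22 m
11–15 s: 10 × 4 = 40 m
15–18 s: -9 × 3 = -27 m
Net displacement = 83 m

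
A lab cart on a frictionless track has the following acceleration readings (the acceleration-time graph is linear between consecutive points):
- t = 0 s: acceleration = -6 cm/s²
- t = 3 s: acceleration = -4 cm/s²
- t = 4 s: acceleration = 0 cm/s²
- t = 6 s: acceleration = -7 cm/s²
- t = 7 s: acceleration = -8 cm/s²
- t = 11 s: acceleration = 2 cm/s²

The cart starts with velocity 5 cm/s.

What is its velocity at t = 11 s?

-38.5 cm/s

Δv equals the area under the a-t graph; then v = v₀ + Δv.
0–3 s: ½(-6 + -4)(3) = -15 cm/s
3–4 s: ½(-4 + 0)(1) = -2 cm/s
4–6 s: ½(0 + -7)(2) = -7 cm/s
6–7 s: ½(-7 + -8)(1) = -7.5 cm/s
7–11 s: ½(-8 + 2)(4) = -12 cm/s
Δv = -43.5 cm/s, so v(11) = 5 + (-43.5) = -38.5 cm/s.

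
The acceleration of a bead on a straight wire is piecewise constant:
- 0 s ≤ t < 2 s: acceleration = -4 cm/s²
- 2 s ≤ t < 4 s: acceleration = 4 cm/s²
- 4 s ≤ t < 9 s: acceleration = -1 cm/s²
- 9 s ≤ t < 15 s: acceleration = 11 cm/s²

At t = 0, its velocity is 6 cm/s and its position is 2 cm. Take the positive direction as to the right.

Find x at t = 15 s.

231.5 cm

On each constant-a segment, Δv = aΔt and Δx = v₀Δt + ½aΔt²; chain segment to segment.
0–2 s: v starts 6 cm/s; Δx = 6·2 + ½·-4·2² = 4 cm; v ends -2 cm/s.
2–4 s: v starts -2 cm/s; Δx = -2·2 + ½·4·2² = 4 cm; v ends 6 cm/s.
4–9 s: v starts 6 cm/s; Δx = 6·5 + ½·-1·5² = 17.5 cm; v ends 1 cm/s.
9–15 s: v starts 1 cm/s; Δx = 1·6 + ½·11·6² = 204 cm; v ends 67 cm/s.
x(15) = 2 + Σ Δx = 231.5 cm.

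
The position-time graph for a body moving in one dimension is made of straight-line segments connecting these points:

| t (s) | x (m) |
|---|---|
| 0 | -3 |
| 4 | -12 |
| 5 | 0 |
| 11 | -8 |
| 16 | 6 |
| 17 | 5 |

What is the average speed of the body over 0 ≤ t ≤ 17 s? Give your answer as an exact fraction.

44/17 m/s

Average speed = (total path length)/(elapsed time); on a piecewise-linear x-t graph the path length is Σ|Δx|.
0–4 s: |Δx| = |-12 − -3| = 9 m
4–5 s: |Δx| = |0 − -12| = 12 m
5–11 s: |Δx| = |-8 − 0| = 8 m
11–16 s: |Δx| = |6 − -8| = 14 m
16–17 s: |Δx| = |5 − 6| = 1 m
Total path = 44 m; average speed = 44/17 = 44/17 m/s.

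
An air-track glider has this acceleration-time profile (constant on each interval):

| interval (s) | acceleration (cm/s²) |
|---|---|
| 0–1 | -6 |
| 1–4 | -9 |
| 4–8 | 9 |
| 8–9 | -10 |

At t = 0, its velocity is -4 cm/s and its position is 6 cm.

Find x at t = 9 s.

On each constant-a segment, Δv = aΔt and Δx = v₀Δt + ½aΔt²; chain segment to segment.
0–1 s: v starts -4 cm/s; Δx = -4·1 + ½·-6·1² = -7 cm; v ends -10 cm/s.
1–4 s: v starts -10 cm/s; Δx = -10·3 + ½·-9·3² = -70.5 cm; v ends -37 cm/s.
4–8 s: v starts -37 cm/s; Δx = -37·4 + ½·9·4² = -76 cm; v ends -1 cm/s.
8–9 s: v starts -1 cm/s; Δx = -1·1 + ½·-10·1² = -6 cm; v ends -11 cm/s.
x(9) = 6 + Σ Δx = -153.5 cm.

-153.5 cm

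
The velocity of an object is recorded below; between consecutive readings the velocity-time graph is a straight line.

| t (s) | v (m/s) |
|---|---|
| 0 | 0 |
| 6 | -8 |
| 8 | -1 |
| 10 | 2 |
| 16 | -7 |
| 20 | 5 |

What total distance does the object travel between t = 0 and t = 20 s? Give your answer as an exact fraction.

Total distance travelled is ∫|v| dt — sum the magnitudes of each area piece.
0–6 s: |½(0 + -8)(6)| = 24 m
6–8 s: |½(-8 + -1)(2)| = 9 m
8–10 s: v = 0 at t = 26/3 s; triangle areas 1/3 + 4/3 = 5/3 m
10–16 s: v = 0 at t = 34/3 s; triangle areas 4/3 + 49/3 = 53/3 m
16–20 s: v = 0 at t = 55/3 s; triangle areas 49/6 + 25/6 = 37/3 m
Total distance = 194/3 m

194/3 m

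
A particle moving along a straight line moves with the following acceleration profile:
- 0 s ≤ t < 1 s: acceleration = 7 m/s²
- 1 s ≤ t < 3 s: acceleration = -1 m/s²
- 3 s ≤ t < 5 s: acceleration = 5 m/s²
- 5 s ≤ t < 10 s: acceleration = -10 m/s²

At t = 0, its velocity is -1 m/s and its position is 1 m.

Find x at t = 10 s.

On each constant-a segment, Δv = aΔt and Δx = v₀Δt + ½aΔt²; chain segment to segment.
0–1 s: v starts -1 m/s; Δx = -1·1 + ½·7·1² = 2.5 m; v ends 6 m/s.
1–3 s: v starts 6 m/s; Δx = 6·2 + ½·-1·2² = 10 m; v ends 4 m/s.
3–5 s: v starts 4 m/s; Δx = 4·2 + ½·5·2² = 18 m; v ends 14 m/s.
5–10 s: v starts 14 m/s; Δx = 14·5 + ½·-10·5² = -55 m; v ends -36 m/s.
x(10) = 1 + Σ Δx = -23.5 m.

-23.5 m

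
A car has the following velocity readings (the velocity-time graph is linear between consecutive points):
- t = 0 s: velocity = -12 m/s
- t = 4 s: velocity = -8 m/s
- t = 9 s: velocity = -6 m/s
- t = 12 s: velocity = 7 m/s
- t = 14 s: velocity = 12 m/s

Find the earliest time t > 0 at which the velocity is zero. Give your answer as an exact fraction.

t = 135/13 s

v changes sign on 9–12 s (from -6 to 7); the graph is linear there, so v = 0 at t = 9 + (6)·(12 − 9)/(7 − -6) = 135/13 s.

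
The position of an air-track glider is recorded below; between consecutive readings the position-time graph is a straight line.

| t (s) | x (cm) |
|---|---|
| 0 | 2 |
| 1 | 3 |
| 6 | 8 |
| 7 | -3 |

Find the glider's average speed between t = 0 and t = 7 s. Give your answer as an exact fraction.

Average speed = (total path length)/(elapsed time); on a piecewise-linear x-t graph the path length is Σ|Δx|.
0–1 s: |Δx| = |3 − 2| = 1 cm
1–6 s: |Δx| = |8 − 3| = 5 cm
6–7 s: |Δx| = |-3 − 8| = 11 cm
Total path = 17 cm; average speed = 17/7 = 17/7 cm/s.

17/7 cm/s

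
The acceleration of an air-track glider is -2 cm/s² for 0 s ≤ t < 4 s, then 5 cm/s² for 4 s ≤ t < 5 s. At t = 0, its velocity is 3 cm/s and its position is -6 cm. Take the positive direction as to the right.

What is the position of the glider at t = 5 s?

On each constant-a segment, Δv = aΔt and Δx = v₀Δt + ½aΔt²; chain segment to segment.
0–4 s: v starts 3 cm/s; Δx = 3·4 + ½·-2·4² = -4 cm; v ends -5 cm/s.
4–5 s: v starts -5 cm/s; Δx = -5·1 + ½·5·1² = -2.5 cm; v ends 0 cm/s.
x(5) = -6 + Σ Δx = -12.5 cm.

-12.5 cm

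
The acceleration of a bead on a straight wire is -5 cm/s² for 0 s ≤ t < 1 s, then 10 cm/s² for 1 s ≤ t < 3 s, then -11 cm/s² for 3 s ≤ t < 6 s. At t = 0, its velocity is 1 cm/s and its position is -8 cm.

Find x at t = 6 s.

1 cm

On each constant-a segment, Δv = aΔt and Δx = v₀Δt + ½aΔt²; chain segment to segment.
0–1 s: v starts 1 cm/s; Δx = 1·1 + ½·-5·1² = -1.5 cm; v ends -4 cm/s.
1–3 s: v starts -4 cm/s; Δx = -4·2 + ½·10·2² = 12 cm; v ends 16 cm/s.
3–6 s: v starts 16 cm/s; Δx = 16·3 + ½·-11·3² = -1.5 cm; v ends -17 cm/s.
x(6) = -8 + Σ Δx = 1 cm.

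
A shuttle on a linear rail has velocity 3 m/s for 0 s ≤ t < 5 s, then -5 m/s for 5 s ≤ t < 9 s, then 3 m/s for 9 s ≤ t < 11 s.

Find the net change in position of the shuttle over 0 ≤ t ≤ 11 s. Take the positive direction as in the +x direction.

1 m

Displacement is the signed area under the v-t curve.
0–5 s: 3 × 5 = 15 m
5–9 s: -5 × 4 = -20 m
9–11 s: 3 × 2 = 6 m
Net displacement = 1 m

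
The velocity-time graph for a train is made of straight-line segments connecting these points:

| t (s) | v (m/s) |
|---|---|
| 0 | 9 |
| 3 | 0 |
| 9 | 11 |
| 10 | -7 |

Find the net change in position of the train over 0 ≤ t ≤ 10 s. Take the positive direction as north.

Displacement is the signed area under the v-t curve.
0–3 s: ½(9 + 0)(3) = 13.5 m
3–9 s: ½(0 + 11)(6) = 33 m
9–10 s: ½(11 + -7)(1) = 2 m
Net displacement = 48.5 m

48.5 m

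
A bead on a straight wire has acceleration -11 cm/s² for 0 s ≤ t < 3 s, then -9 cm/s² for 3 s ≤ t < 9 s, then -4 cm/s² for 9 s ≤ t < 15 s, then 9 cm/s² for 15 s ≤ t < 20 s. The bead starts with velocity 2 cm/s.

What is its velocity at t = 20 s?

Δv equals the area under the a-t graph; then v = v₀ + Δv.
0–3 s: -11 × 3 = -33 cm/s
3–9 s: -9 × 6 = -54 cm/s
9–15 s: -4 × 6 = -24 cm/s
15–20 s: 9 × 5 = 45 cm/s
Δv = -66 cm/s, so v(20) = 2 + (-66) = -64 cm/s.

-64 cm/s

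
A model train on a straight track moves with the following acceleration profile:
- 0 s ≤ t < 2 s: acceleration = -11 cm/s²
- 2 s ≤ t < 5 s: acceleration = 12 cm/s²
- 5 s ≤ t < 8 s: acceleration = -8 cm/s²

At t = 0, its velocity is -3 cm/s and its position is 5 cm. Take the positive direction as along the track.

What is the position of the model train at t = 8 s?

-47 cm

On each constant-a segment, Δv = aΔt and Δx = v₀Δt + ½aΔt²; chain segment to segment.
0–2 s: v starts -3 cm/s; Δx = -3·2 + ½·-11·2² = -28 cm; v ends -25 cm/s.
2–5 s: v starts -25 cm/s; Δx = -25·3 + ½·12·3² = -21 cm; v ends 11 cm/s.
5–8 s: v starts 11 cm/s; Δx = 11·3 + ½·-8·3² = -3 cm; v ends -13 cm/s.
x(8) = 5 + Σ Δx = -47 cm.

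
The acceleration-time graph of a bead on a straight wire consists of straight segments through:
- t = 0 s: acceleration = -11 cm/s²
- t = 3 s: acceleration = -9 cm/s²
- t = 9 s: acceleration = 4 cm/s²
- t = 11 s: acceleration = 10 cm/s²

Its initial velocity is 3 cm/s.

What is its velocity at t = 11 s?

-28 cm/s

Δv equals the area under the a-t graph; then v = v₀ + Δv.
0–3 s: ½(-11 + -9)(3) = -30 cm/s
3–9 s: ½(-9 + 4)(6) = -15 cm/s
9–11 s: ½(4 + 10)(2) = 14 cm/s
Δv = -31 cm/s, so v(11) = 3 + (-31) = -28 cm/s.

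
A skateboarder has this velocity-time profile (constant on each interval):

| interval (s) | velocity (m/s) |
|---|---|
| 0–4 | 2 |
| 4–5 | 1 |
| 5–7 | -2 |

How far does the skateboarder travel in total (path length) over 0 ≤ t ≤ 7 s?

13 m

Total distance travelled is ∫|v| dt — sum the magnitudes of each area piece.
0–4 s: |2| × 4 = 8 m
4–5 s: |1| × 1 = 1 m
5–7 s: |-2| × 2 = 4 m
Total distance = 13 m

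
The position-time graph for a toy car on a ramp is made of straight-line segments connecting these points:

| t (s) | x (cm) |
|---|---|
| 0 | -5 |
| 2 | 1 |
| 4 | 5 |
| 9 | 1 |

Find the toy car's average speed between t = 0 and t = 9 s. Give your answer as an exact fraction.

Average speed = (total path length)/(elapsed time); on a piecewise-linear x-t graph the path length is Σ|Δx|.
0–2 s: |Δx| = |1 − -5| = 6 cm
2–4 s: |Δx| = |5 − 1| = 4 cm
4–9 s: |Δx| = |1 − 5| = 4 cm
Total path = 14 cm; average speed = 14/9 = 14/9 cm/s.

14/9 cm/s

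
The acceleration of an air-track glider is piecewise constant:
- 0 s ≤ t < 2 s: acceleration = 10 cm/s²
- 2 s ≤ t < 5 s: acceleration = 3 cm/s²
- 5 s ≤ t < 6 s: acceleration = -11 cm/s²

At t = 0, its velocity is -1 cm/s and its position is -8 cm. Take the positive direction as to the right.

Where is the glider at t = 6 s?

103 cm

On each constant-a segment, Δv = aΔt and Δx = v₀Δt + ½aΔt²; chain segment to segment.
0–2 s: v starts -1 cm/s; Δx = -1·2 + ½·10·2² = 18 cm; v ends 19 cm/s.
2–5 s: v starts 19 cm/s; Δx = 19·3 + ½·3·3² = 70.5 cm; v ends 28 cm/s.
5–6 s: v starts 28 cm/s; Δx = 28·1 + ½·-11·1² = 22.5 cm; v ends 17 cm/s.
x(6) = -8 + Σ Δx = 103 cm.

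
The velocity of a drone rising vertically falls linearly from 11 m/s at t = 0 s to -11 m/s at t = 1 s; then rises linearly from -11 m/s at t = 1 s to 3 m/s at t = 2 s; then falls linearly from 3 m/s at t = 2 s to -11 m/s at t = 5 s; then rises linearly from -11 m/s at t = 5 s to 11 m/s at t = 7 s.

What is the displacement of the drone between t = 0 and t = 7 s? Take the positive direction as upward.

-16 m

Displacement is the signed area under the v-t curve.
0–1 s: ½(11 + -11)(1) = 0 m
1–2 s: ½(-11 + 3)(1) = -4 m
2–5 s: ½(3 + -11)(3) = -12 m
5–7 s: ½(-11 + 11)(2) = 0 m
Net displacement = -16 m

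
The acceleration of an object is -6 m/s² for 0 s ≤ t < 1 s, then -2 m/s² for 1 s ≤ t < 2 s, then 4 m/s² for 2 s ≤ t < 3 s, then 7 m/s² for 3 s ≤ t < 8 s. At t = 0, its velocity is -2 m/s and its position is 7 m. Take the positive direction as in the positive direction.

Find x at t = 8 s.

On each constant-a segment, Δv = aΔt and Δx = v₀Δt + ½aΔt²; chain segment to segment.
0–1 s: v starts -2 m/s; Δx = -2·1 + ½·-6·1² = -5 m; v ends -8 m/s.
1–2 s: v starts -8 m/s; Δx = -8·1 + ½·-2·1² = -9 m; v ends -10 m/s.
2–3 s: v starts -10 m/s; Δx = -10·1 + ½·4·1² = -8 m; v ends -6 m/s.
3–8 s: v starts -6 m/s; Δx = -6·5 + ½·7·5² = 57.5 m; v ends 29 m/s.
x(8) = 7 + Σ Δx = 42.5 m.

42.5 m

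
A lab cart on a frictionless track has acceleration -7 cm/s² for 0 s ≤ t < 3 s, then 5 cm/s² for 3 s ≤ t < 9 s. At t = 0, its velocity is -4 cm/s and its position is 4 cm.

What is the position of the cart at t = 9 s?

-99.5 cm

On each constant-a segment, Δv = aΔt and Δx = v₀Δt + ½aΔt²; chain segment to segment.
0–3 s: v starts -4 cm/s; Δx = -4·3 + ½·-7·3² = -43.5 cm; v ends -25 cm/s.
3–9 s: v starts -25 cm/s; Δx = -25·6 + ½·5·6² = -60 cm; v ends 5 cm/s.
x(9) = 4 + Σ Δx = -99.5 cm.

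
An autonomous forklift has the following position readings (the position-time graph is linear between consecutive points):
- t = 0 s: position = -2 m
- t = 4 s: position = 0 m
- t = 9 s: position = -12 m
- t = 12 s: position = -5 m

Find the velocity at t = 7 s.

Velocity is the slope of the x-t graph on 4–9 s: (-12 − 0)/(9 − 4) = -2.4 m/s.

-2.4 m/s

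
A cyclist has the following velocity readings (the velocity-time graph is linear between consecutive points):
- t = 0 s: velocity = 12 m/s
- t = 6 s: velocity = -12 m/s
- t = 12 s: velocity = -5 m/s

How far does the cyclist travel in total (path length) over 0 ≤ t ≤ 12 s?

Distance (not displacement) is the total path length: add the absolute areas under v-t.
0–6 s: v = 0 at t = 3 s; triangle areas 18 + 18 = 36 m
6–12 s: |½(-12 + -5)(6)| = 51 m
Total distance = 87 m

87 m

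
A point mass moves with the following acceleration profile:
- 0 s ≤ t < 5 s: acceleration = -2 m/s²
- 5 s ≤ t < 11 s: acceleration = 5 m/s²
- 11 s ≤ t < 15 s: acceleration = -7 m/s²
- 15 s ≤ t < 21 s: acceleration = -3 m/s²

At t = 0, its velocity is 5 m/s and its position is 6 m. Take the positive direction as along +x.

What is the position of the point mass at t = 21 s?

On each constant-a segment, Δv = aΔt and Δx = v₀Δt + ½aΔt²; chain segment to segment.
0–5 s: v starts 5 m/s; Δx = 5·5 + ½·-2·5² = 0 m; v ends -5 m/s.
5–11 s: v starts -5 m/s; Δx = -5·6 + ½·5·6² = 60 m; v ends 25 m/s.
11–15 s: v starts 25 m/s; Δx = 25·4 + ½·-7·4² = 44 m; v ends -3 m/s.
15–21 s: v starts -3 m/s; Δx = -3·6 + ½·-3·6² = -72 m; v ends -21 m/s.
x(21) = 6 + Σ Δx = 38 m.

38 m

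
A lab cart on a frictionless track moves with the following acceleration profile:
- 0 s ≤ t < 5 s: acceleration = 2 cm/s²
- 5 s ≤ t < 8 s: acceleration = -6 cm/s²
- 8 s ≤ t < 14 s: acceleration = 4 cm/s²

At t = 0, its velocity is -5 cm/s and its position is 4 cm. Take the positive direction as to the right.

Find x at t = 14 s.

On each constant-a segment, Δv = aΔt and Δx = v₀Δt + ½aΔt²; chain segment to segment.
0–5 s: v starts -5 cm/s; Δx = -5·5 + ½·2·5² = 0 cm; v ends 5 cm/s.
5–8 s: v starts 5 cm/s; Δx = 5·3 + ½·-6·3² = -12 cm; v ends -13 cm/s.
8–14 s: v starts -13 cm/s; Δx = -13·6 + ½·4·6² = -6 cm; v ends 11 cm/s.
x(14) = 4 + Σ Δx = -14 cm.

-14 cm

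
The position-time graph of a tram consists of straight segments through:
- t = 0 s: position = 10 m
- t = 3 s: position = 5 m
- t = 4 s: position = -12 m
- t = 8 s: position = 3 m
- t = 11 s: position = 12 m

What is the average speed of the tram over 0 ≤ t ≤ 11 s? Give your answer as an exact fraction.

46/11 m/s

Average speed = (total path length)/(elapsed time); on a piecewise-linear x-t graph the path length is Σ|Δx|.
0–3 s: |Δx| = |5 − 10| = 5 m
3–4 s: |Δx| = |-12 − 5| = 17 m
4–8 s: |Δx| = |3 − -12| = 15 m
8–11 s: |Δx| = |12 − 3| = 9 m
Total path = 46 m; average speed = 46/11 = 46/11 m/s.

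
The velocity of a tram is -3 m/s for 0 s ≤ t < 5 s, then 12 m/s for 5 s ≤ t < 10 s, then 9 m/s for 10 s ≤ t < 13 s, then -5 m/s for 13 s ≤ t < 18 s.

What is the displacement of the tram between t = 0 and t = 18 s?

47 m

Net displacement equals the area under the velocity-time graph (areas below the axis count negative).
0–5 s: -3 × 5 = -15 m
5–10 s: 12 × 5 = 60 m
10–13 s: 9 × 3 = 27 m
13–18 s: -5 × 5 = -25 m
Net displacement = 47 m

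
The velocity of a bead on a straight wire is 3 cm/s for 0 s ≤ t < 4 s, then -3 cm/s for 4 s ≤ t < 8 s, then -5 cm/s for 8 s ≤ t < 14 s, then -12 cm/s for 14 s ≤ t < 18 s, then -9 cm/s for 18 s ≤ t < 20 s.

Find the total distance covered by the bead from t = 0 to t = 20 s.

120 cm

Total distance travelled is ∫|v| dt — sum the magnitudes of each area piece.
0–4 s: |3| × 4 = 12 cm
4–8 s: |-3| × 4 = 12 cm
8–14 s: |-5| × 6 = 30 cm
14–18 s: |-12| × 4 = 48 cm
18–20 s: |-9| × 2 = 18 cm
Total distance = 120 cm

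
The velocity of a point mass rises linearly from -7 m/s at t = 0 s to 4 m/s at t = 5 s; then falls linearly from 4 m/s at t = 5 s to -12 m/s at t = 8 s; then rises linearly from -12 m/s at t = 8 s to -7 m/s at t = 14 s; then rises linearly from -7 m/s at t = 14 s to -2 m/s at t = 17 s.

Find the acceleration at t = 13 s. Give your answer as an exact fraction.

5/6 m/s²

Acceleration is the slope of the v-t graph on 8–14 s: (-7 − -12)/(14 − 8) = 5/6 m/s².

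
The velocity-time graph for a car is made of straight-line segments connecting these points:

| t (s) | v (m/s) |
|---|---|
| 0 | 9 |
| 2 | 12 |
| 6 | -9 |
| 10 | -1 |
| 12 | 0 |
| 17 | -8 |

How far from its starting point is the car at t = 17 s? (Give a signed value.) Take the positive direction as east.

Displacement is the signed area under the v-t curve.
0–2 s: ½(9 + 12)(2) = 21 m
2–6 s: ½(12 + -9)(4) = 6 m
6–10 s: ½(-9 + -1)(4) = -20 m
10–12 s: ½(-1 + 0)(2) = -1 m
12–17 s: ½(0 + -8)(5) = -20 m
Net displacement = -14 m

-14 m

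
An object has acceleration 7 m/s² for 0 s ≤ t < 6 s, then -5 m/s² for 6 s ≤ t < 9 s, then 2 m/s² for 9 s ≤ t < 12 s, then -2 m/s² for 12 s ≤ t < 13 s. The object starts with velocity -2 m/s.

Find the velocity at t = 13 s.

29 m/s

Δv equals the area under the a-t graph; then v = v₀ + Δv.
0–6 s: 7 × 6 = 42 m/s
6–9 s: -5 × 3 = -15 m/s
9–12 s: 2 × 3 = 6 m/s
12–13 s: -2 × 1 = -2 m/s
Δv = 31 m/s, so v(13) = -2 + (31) = 29 m/s.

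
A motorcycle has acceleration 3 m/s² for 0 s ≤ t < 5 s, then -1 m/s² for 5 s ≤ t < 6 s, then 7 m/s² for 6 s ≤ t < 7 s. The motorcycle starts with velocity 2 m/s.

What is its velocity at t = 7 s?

23 m/s

Δv equals the area under the a-t graph; then v = v₀ + Δv.
0–5 s: 3 × 5 = 15 m/s
5–6 s: -1 × 1 = -1 m/s
6–7 s: 7 × 1 = 7 m/s
Δv = 21 m/s, so v(7) = 2 + (21) = 23 m/s.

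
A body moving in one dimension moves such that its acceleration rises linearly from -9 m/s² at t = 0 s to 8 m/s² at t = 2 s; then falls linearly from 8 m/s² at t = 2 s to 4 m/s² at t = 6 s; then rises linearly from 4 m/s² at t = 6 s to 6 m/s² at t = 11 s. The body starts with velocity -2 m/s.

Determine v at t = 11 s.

46 m/s

Δv equals the area under the a-t graph; then v = v₀ + Δv.
0–2 s: ½(-9 + 8)(2) = -1 m/s
2–6 s: ½(8 + 4)(4) = 24 m/s
6–11 s: ½(4 + 6)(5) = 25 m/s
Δv = 48 m/s, so v(11) = -2 + (48) = 46 m/s.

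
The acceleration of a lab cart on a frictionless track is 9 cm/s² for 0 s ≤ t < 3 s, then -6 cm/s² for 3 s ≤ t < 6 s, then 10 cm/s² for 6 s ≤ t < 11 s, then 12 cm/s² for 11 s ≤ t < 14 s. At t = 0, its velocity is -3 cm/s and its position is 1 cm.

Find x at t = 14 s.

On each constant-a segment, Δv = aΔt and Δx = v₀Δt + ½aΔt²; chain segment to segment.
0–3 s: v starts -3 cm/s; Δx = -3·3 + ½·9·3² = 31.5 cm; v ends 24 cm/s.
3–6 s: v starts 24 cm/s; Δx = 24·3 + ½·-6·3² = 45 cm; v ends 6 cm/s.
6–11 s: v starts 6 cm/s; Δx = 6·5 + ½·10·5² = 155 cm; v ends 56 cm/s.
11–14 s: v starts 56 cm/s; Δx = 56·3 + ½·12·3² = 222 cm; v ends 92 cm/s.
x(14) = 1 + Σ Δx = 454.5 cm.

454.5 cm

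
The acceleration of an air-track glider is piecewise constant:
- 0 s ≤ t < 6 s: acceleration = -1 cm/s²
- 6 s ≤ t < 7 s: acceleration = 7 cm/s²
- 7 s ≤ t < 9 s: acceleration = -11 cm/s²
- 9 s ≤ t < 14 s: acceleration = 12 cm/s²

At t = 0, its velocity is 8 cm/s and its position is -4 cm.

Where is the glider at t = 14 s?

112.5 cm

On each constant-a segment, Δv = aΔt and Δx = v₀Δt + ½aΔt²; chain segment to segment.
0–6 s: v starts 8 cm/s; Δx = 8·6 + ½·-1·6² = 30 cm; v ends 2 cm/s.
6–7 s: v starts 2 cm/s; Δx = 2·1 + ½·7·1² = 5.5 cm; v ends 9 cm/s.
7–9 s: v starts 9 cm/s; Δx = 9·2 + ½·-11·2² = -4 cm; v ends -13 cm/s.
9–14 s: v starts -13 cm/s; Δx = -13·5 + ½·12·5² = 85 cm; v ends 47 cm/s.
x(14) = -4 + Σ Δx = 112.5 cm.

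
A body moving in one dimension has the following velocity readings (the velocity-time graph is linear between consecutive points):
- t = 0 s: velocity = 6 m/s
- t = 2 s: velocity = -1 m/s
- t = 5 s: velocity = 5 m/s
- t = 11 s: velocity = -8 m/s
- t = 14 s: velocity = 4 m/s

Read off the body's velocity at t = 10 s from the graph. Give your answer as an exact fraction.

-35/6 m/s

On 5–11 s the graph is linear from 5 to -8 m/s: v(10) = 5 + (-8 − 5)·(10 − 5)/(11 − 5) = -35/6 m/s.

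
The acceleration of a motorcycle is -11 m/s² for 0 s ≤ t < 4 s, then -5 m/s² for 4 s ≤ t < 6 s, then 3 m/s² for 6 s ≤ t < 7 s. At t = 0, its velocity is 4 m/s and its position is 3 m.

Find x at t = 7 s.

-207.5 m

On each constant-a segment, Δv = aΔt and Δx = v₀Δt + ½aΔt²; chain segment to segment.
0–4 s: v starts 4 m/s; Δx = 4·4 + ½·-11·4² = -72 m; v ends -40 m/s.
4–6 s: v starts -40 m/s; Δx = -40·2 + ½·-5·2² = -90 m; v ends -50 m/s.
6–7 s: v starts -50 m/s; Δx = -50·1 + ½·3·1² = -48.5 m; v ends -47 m/s.
x(7) = 3 + Σ Δx = -207.5 m.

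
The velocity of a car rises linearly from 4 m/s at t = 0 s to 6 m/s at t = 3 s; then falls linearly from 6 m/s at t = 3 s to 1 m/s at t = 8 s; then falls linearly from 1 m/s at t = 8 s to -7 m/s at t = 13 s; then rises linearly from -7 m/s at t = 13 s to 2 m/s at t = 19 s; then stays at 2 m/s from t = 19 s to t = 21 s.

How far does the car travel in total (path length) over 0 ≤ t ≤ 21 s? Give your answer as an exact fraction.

1675/24 m

Distance (not displacement) is the total path length: add the absolute areas under v-t.
0–3 s: |½(4 + 6)(3)| = 15 m
3–8 s: |½(6 + 1)(5)| = 17.5 m
8–13 s: v = 0 at t = 8.625 s; triangle areas 0.3125 + 15.3125 = 15.625 m
13–19 s: v = 0 at t = 53/3 s; triangle areas 49/3 + 4/3 = 53/3 m
19–21 s: |2| × 2 = 4 m
Total distance = 1675/24 m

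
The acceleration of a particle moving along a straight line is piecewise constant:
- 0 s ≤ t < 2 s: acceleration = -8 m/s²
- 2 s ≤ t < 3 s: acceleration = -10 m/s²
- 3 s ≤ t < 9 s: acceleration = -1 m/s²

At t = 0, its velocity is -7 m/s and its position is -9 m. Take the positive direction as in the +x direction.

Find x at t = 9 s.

On each constant-a segment, Δv = aΔt and Δx = v₀Δt + ½aΔt²; chain segment to segment.
0–2 s: v starts -7 m/s; Δx = -7·2 + ½·-8·2² = -30 m; v ends -23 m/s.
2–3 s: v starts -23 m/s; Δx = -23·1 + ½·-10·1² = -28 m; v ends -33 m/s.
3–9 s: v starts -33 m/s; Δx = -33·6 + ½·-1·6² = -216 m; v ends -39 m/s.
x(9) = -9 + Σ Δx = -283 m.

-283 m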